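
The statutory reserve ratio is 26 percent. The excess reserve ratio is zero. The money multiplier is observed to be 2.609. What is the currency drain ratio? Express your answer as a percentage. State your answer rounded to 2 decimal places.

Using m = 2.609. From m = (1 + c)/(c + rr + e), rearranging gives 1 + c = m·(c + rr + e), so c·(1 − m) = m·(rr + e) − 1.
Hence c = [m·(rr + e) − 1]/(1 − m) = [2.609 × (0.26 + 0) − 1] / (1 − 2.609) ≈ 0.199913.

19.99%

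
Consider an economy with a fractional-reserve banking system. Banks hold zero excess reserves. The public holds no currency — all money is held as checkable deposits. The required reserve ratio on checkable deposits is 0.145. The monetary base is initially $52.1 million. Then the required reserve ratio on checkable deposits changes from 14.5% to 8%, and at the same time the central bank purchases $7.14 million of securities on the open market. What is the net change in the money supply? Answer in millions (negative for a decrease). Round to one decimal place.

$381.2 million

Before: m₁ = 1 / (0.145) ≈ 6.8966, MB₁ = 52.1, so M₁ = 6.8966 × 52.1 ≈ 359.3129 million.
After: m₂ = 1 / (0.08) = 12.5, MB₂ = 52.1 + 7.14 = 59.24, so M₂ = 12.5 × 59.24 = 740.5 million.
ΔM = M₂ − M₁ = 740.5 − 359.3129 = 381.1871 million.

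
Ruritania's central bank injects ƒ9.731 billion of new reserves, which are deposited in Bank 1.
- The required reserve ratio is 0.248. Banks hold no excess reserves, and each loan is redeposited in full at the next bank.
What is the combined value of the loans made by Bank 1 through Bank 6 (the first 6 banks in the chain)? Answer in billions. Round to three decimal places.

Bank i lends (1 − rr)^i of the original deposit: Bank 1 lends 9.731·0.7520 ≈ 7.3177, Bank 2 lends 9.731·0.7520² ≈ 5.5029, and so on.
Summing a geometric series: total = 9.731·[0.7520·(1 − 0.7520^6) / (1 − 0.7520)] ≈ 24.1707 billion.

ƒ24.171 billion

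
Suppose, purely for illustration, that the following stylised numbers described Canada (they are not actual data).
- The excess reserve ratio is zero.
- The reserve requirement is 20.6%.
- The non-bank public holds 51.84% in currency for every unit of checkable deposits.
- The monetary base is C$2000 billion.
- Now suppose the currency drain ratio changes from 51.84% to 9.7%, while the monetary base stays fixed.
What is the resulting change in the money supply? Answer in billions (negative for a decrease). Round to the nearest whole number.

Initially m₁ = (1 + 0.5184) / (0.206 + 0.5184) ≈ 2.09608, so M₁ = 2.09608 × 2000 = 4192.16 billion.
After the change m₂ = (1 + 0.097) / (0.206 + 0.097) ≈ 3.62046, so M₂ = 3.62046 × 2000 = 7240.92 billion.
ΔM = M₂ − M₁ = 7240.92 − 4192.16 = 3048.76 billion.

C$3049 billion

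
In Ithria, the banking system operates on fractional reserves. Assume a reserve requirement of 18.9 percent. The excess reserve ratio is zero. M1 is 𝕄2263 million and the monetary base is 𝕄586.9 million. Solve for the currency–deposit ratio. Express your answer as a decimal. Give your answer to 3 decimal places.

Using m = M/MB = 2263/586.9 ≈ 3.855853. From m = (1 + c)/(c + rr + e), rearranging gives 1 + c = m·(c + rr + e), so c·(1 − m) = m·(rr + e) − 1.
Hence c = [m·(rr + e) − 1]/(1 − m) = [3.855853 × (0.189 + 0) − 1] / (1 − 3.855853) ≈ 0.094978.

0.095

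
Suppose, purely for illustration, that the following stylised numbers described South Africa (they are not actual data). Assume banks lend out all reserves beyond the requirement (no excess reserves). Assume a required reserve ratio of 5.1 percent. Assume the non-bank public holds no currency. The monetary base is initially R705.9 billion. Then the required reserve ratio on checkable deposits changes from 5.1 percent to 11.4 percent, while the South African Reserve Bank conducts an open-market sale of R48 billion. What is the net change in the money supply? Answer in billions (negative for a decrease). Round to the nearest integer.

-8070 billion

Before: m₁ = 1 / (0.051) ≈ 19.6078, MB₁ = 705.9, so M₁ = 19.6078 × 705.9 ≈ 13841.146 billion.
After: m₂ = 1 / (0.114) ≈ 8.7719, MB₂ = 705.9 − 48 = 657.9, so M₂ = 8.7719 × 657.9 ≈ 5771.033 billion.
ΔM = M₂ − M₁ = 5771.033 − 13841.146 = -8070.113 billion.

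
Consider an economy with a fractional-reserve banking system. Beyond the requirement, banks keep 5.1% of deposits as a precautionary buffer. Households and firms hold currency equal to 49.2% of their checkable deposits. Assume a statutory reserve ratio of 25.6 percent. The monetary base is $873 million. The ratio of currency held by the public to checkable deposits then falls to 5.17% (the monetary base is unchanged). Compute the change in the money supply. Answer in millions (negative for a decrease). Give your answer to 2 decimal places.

$929.43 million

Initially m₁ = (1 + 0.492) / (0.256 + 0.051 + 0.492) ≈ 1.867334, so M₁ = 1.867334 × 873 ≈ 1630.1826 million.
After the change m₂ = (1 + 0.0517) / (0.256 + 0.051 + 0.0517) ≈ 2.931977, so M₂ = 2.931977 × 873 ≈ 2559.6159 million.
ΔM = M₂ − M₁ = 2559.6159 − 1630.1826 = 929.4333 million.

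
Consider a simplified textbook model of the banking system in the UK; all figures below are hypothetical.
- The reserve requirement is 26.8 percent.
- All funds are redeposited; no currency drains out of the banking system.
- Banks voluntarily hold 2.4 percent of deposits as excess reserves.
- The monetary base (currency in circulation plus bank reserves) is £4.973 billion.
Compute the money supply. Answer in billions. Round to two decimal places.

The money multiplier is m = 1 / (rr + e) = 1 / (0.268 + 0.024) ≈ 3.4247.
So M = m × MB = 3.4247 × 4.973 ≈ 17.031 billion.

£17.03 billion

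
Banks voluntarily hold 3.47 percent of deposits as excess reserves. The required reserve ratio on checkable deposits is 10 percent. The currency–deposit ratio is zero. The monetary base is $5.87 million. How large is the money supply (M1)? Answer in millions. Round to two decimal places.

The money multiplier is m = 1 / (rr + e) = 1 / (0.1 + 0.0347) ≈ 7.4239.
So M = m × MB = 7.4239 × 5.87 ≈ 43.5783 million.

$43.58 million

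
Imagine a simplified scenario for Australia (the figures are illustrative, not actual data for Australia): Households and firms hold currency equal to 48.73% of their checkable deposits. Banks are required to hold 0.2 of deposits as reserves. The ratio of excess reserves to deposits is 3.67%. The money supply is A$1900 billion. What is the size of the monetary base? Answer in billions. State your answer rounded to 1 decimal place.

A$924.9 billion

The money multiplier is m = (1 + c) / (rr + e + c) = (1 + 0.4873) / (0.2 + 0.0367 + 0.4873) ≈ 2.054282.
MB = M / m = 1900 / 2.054282 ≈ 924.8974 billion.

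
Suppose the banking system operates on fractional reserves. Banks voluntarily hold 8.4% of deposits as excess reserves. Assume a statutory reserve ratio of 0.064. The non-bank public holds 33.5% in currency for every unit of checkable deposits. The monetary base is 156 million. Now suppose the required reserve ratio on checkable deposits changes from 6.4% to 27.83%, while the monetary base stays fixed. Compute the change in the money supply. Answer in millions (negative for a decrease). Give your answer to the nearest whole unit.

-133 million

Initially m₁ = (1 + 0.335) / (0.064 + 0.084 + 0.335) ≈ 2.7640, so M₁ = 2.7640 × 156 = 431.184 million.
After the change m₂ = (1 + 0.335) / (0.2783 + 0.084 + 0.335) ≈ 1.9145, so M₂ = 1.9145 × 156 = 298.662 million.
ΔM = M₂ − M₁ = 298.662 − 431.184 = -132.522 million.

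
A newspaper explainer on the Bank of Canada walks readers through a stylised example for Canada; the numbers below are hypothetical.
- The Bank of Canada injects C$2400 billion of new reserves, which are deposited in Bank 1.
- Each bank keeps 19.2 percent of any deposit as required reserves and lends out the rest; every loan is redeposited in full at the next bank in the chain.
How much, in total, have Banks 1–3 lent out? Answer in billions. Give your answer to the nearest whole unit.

C$4772 billion

Bank i lends (1 − rr)^i of the original deposit: Bank 1 lends 2400·0.8080 = 1939.2000, Bank 2 lends 2400·0.8080² = 1566.8736, and so on.
Summing a geometric series: total = 2400·[0.8080·(1 − 0.8080^3) / (1 − 0.8080)] ≈ 4772.1075 billion.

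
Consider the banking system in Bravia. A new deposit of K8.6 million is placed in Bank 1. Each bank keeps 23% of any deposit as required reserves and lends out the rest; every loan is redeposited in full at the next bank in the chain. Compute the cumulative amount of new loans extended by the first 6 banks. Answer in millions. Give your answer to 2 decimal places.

Bank i lends (1 − rr)^i of the original deposit: Bank 1 lends 8.6·0.7700 = 6.6220, Bank 2 lends 8.6·0.7700² ≈ 5.0989, and so on.
Summing a geometric series: total = 8.6·[0.7700·(1 − 0.7700^6) / (1 − 0.7700)] ≈ 22.7906 million.

K22.79 million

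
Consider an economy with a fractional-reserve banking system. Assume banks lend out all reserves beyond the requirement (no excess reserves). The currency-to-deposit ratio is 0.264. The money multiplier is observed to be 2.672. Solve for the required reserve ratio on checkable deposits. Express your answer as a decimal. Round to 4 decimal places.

0.2091

Using m = 2.672. Since m = (1 + c)/(c + rr + e), the denominator satisfies c + rr + e = (1 + c)/m = (1 + 0.264) / 2.672 ≈ 0.473054.
With c = 0.264 and e = 0, the required reserve ratio on checkable deposits is 0.473054 − 0.264 − 0 = 0.209054.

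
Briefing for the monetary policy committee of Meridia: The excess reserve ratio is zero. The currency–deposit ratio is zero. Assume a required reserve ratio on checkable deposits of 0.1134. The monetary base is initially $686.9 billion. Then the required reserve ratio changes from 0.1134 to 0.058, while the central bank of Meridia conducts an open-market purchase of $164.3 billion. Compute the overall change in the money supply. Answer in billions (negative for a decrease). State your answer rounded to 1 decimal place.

$8618.5 billion

Before: m₁ = 1 / (0.1134) ≈ 8.81834, MB₁ = 686.9, so M₁ = 8.81834 × 686.9 ≈ 6057.3177 billion.
After: m₂ = 1 / (0.058) ≈ 17.24138, MB₂ = 686.9 + 164.3 = 851.2, so M₂ = 17.24138 × 851.2 ≈ 14675.8627 billion.
ΔM = M₂ − M₁ = 14675.8627 − 6057.3177 = 8618.545 billion.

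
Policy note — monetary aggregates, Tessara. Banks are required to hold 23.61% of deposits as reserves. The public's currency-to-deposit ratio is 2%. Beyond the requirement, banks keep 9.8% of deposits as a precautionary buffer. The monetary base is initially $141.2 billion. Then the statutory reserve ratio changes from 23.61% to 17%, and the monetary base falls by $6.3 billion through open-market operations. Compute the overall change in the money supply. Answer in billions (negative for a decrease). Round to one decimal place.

$71.0 billion

Before: m₁ = (1 + 0.02) / (0.2361 + 0.098 + 0.02) ≈ 2.88054, MB₁ = 141.2, so M₁ = 2.88054 × 141.2 ≈ 406.7322 billion.
After: m₂ = (1 + 0.02) / (0.17 + 0.098 + 0.02) ≈ 3.54167, MB₂ = 141.2 − 6.3 = 134.9, so M₂ = 3.54167 × 134.9 ≈ 477.7713 billion.
ΔM = M₂ − M₁ = 477.7713 − 406.7322 = 71.0391 billion.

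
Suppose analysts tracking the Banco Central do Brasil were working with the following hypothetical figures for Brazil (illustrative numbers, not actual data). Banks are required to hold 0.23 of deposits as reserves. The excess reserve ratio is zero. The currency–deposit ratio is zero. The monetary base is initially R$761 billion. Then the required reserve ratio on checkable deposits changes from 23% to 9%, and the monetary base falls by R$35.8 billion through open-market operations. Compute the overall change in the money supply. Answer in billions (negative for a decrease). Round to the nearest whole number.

Before: m₁ = 1 / (0.23) ≈ 4.3478, MB₁ = 761, so M₁ = 4.3478 × 761 = 3308.6758 billion.
After: m₂ = 1 / (0.09) ≈ 11.1111, MB₂ = 761 − 35.8 = 725.2, so M₂ = 11.1111 × 725.2 ≈ 8057.7697 billion.
ΔM = M₂ − M₁ = 8057.7697 − 3308.6758 = 4749.0939 billion.

R$4749 billion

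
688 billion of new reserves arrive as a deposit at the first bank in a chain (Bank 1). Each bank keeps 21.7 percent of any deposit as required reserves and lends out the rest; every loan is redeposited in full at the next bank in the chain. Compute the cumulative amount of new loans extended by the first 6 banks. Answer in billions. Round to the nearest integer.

Bank i lends (1 − rr)^i of the original deposit: Bank 1 lends 688·0.7830 = 538.7040, Bank 2 lends 688·0.7830² ≈ 421.8052, and so on.
Summing a geometric series: total = 688·[0.7830·(1 − 0.7830^6) / (1 − 0.7830)] ≈ 1910.4213 billion.

1910 billion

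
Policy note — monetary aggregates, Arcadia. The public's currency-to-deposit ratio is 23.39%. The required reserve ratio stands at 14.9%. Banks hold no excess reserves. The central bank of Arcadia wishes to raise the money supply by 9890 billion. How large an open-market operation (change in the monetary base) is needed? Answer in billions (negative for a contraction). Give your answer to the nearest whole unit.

The money multiplier is m = (1 + c) / (rr + c) = (1 + 0.2339) / (0.149 + 0.2339) ≈ 3.22251.
ΔMB = ΔM / m = (+9890) / 3.22251 ≈ 3069.0362 billion.

3069 billion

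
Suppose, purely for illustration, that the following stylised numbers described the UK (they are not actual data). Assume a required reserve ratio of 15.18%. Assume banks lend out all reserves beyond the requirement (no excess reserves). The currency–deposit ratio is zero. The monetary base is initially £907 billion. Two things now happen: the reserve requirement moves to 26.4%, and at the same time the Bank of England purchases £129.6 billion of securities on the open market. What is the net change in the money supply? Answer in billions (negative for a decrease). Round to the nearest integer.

-2048 billion

Before: m₁ = 1 / (0.1518) ≈ 6.58762, MB₁ = 907, so M₁ = 6.58762 × 907 ≈ 5974.9713 billion.
After: m₂ = 1 / (0.264) ≈ 3.78788, MB₂ = 907 + 129.6 = 1036.6, so M₂ = 3.78788 × 1036.6 ≈ 3926.5164 billion.
ΔM = M₂ − M₁ = 3926.5164 − 5974.9713 = -2048.4549 billion.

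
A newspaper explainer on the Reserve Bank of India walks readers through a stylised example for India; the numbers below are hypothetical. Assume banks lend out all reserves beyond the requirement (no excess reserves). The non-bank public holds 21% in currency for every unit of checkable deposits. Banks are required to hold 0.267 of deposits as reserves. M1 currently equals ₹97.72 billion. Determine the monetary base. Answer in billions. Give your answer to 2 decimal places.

₹38.52 billion

The money multiplier is m = (1 + c) / (rr + c) = (1 + 0.21) / (0.267 + 0.21) ≈ 2.53669.
MB = M / m = 97.72 / 2.53669 ≈ 38.5226 billion.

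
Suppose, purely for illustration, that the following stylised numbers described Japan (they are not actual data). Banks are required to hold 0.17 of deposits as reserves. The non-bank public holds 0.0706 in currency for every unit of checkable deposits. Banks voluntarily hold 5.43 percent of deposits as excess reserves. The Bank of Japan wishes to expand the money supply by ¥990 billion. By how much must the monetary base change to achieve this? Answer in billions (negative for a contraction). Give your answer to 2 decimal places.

¥272.70 billion

The money multiplier is m = (1 + c) / (rr + e + c) = (1 + 0.0706) / (0.17 + 0.0543 + 0.0706) ≈ 3.630383.
ΔMB = ΔM / m = (+990) / 3.630383 ≈ 272.6985 billion.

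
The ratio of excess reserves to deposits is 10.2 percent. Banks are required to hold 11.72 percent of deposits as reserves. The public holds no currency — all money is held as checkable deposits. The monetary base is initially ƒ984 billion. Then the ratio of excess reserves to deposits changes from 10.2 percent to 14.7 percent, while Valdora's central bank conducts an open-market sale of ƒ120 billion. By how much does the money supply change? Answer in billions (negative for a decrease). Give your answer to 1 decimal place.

-1218.8 billion

Before: m₁ = 1 / (0.1172 + 0.102) ≈ 4.56204, MB₁ = 984, so M₁ = 4.56204 × 984 ≈ 4489.0474 billion.
After: m₂ = 1 / (0.1172 + 0.147) ≈ 3.78501, MB₂ = 984 − 120 = 864, so M₂ = 3.78501 × 864 ≈ 3270.2486 billion.
ΔM = M₂ − M₁ = 3270.2486 − 4489.0474 = -1218.7988 billion.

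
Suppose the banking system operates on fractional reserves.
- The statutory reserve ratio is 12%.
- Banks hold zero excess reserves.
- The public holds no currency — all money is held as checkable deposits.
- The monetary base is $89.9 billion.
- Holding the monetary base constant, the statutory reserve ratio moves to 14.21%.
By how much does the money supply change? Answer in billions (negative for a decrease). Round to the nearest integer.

-117 billion

Initially m₁ = 1 / (0.12) ≈ 8.3333, so M₁ = 8.3333 × 89.9 ≈ 749.1637 billion.
After the change m₂ = 1 / (0.1421) ≈ 7.0373, so M₂ = 7.0373 × 89.9 ≈ 632.6533 billion.
ΔM = M₂ − M₁ = 632.6533 − 749.1637 = -116.5104 billion.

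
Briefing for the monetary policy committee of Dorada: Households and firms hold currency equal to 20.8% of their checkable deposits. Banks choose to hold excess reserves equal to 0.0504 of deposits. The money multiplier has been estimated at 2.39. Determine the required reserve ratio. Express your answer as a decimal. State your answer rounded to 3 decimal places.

0.247

Using m = 2.39. Since m = (1 + c)/(c + rr + e), the denominator satisfies c + rr + e = (1 + c)/m = (1 + 0.208) / 2.39 ≈ 0.505439.
With c = 0.208 and e = 0.0504, the required reserve ratio is 0.505439 − 0.208 − 0.0504 = 0.247039.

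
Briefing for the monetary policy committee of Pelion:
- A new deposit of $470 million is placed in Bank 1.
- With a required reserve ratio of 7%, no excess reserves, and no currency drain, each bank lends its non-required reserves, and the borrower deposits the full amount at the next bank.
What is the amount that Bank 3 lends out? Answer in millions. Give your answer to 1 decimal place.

$378.0 million

Each bank lends a fraction (1 − rr) = 0.9300 of the deposit it receives, so Bank 3 receives 470·0.9300^2 and lends 470·0.9300^3 ≈ 378.0478 million.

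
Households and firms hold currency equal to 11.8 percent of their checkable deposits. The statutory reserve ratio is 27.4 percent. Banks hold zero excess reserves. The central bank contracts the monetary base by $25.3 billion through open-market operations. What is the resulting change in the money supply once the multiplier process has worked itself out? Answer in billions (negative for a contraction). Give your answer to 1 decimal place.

-72.2 billion

The money multiplier is m = (1 + c) / (rr + c) = (1 + 0.118) / (0.274 + 0.118) ≈ 2.8520.
The sale removes 25.3 billion of base, so ΔM = m × ΔMB = 2.8520 × (−25.3) = -72.1556 billion.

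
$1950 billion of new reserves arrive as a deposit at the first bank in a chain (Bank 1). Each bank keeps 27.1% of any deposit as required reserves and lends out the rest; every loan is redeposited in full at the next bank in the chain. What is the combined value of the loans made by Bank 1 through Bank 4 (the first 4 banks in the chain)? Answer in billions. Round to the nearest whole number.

$3764 billion

Bank i lends (1 − rr)^i of the original deposit: Bank 1 lends 1950·0.7290 = 1421.5500, Bank 2 lends 1950·0.7290² ≈ 1036.3099, and so on.
Summing a geometric series: total = 1950·[0.7290·(1 − 0.7290^4) / (1 − 0.7290)] ≈ 3764.0675 billion.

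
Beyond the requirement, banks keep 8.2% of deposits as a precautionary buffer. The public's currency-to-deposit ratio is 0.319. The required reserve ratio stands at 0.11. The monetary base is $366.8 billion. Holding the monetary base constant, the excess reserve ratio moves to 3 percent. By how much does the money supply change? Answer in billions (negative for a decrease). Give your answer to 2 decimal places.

$107.26 billion

Initially m₁ = (1 + 0.319) / (0.11 + 0.082 + 0.319) ≈ 2.581213, so M₁ = 2.581213 × 366.8 ≈ 946.7889 billion.
After the change m₂ = (1 + 0.319) / (0.11 + 0.03 + 0.319) ≈ 2.873638, so M₂ = 2.873638 × 366.8 ≈ 1054.0504 billion.
ΔM = M₂ − M₁ = 1054.0504 − 946.7889 = 107.2615 billion.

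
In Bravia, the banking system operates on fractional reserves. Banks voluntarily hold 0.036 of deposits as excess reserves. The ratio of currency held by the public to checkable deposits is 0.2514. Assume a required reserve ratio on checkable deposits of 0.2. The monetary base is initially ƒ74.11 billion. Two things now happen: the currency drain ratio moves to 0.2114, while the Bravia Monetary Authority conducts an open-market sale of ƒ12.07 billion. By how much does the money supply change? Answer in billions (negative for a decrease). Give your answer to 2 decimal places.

Before: m₁ = (1 + 0.2514) / (0.2 + 0.036 + 0.2514) ≈ 2.56750, MB₁ = 74.11, so M₁ = 2.56750 × 74.11 ≈ 190.2774 billion.
After: m₂ = (1 + 0.2114) / (0.2 + 0.036 + 0.2114) ≈ 2.70764, MB₂ = 74.11 − 12.07 = 62.04, so M₂ = 2.70764 × 62.04 ≈ 167.982 billion.
ΔM = M₂ − M₁ = 167.982 − 190.2774 = -22.2954 billion.

-22.30 billion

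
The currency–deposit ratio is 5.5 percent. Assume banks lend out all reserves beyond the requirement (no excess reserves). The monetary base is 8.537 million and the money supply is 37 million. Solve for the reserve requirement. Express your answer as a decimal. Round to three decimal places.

Using m = M/MB = 37/8.537 ≈ 4.334075. Since m = (1 + c)/(c + rr + e), the denominator satisfies c + rr + e = (1 + c)/m = (1 + 0.055) / 4.334075 ≈ 0.243420.
With c = 0.055 and e = 0, the reserve requirement is 0.243420 − 0.055 − 0 = 0.18842.

0.188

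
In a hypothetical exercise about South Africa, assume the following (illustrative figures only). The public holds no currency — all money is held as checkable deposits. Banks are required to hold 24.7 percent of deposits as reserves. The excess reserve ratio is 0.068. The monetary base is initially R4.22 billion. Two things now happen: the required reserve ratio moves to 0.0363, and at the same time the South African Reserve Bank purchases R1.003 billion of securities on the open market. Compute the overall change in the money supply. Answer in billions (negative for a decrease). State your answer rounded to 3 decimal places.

Before: m₁ = 1 / (0.247 + 0.068) ≈ 3.17460, MB₁ = 4.22, so M₁ = 3.17460 × 4.22 ≈ 13.3968 billion.
After: m₂ = 1 / (0.0363 + 0.068) ≈ 9.58773, MB₂ = 4.22 + 1.003 = 5.223, so M₂ = 9.58773 × 5.223 ≈ 50.0767 billion.
ΔM = M₂ − M₁ = 50.0767 − 13.3968 = 36.6799 billion.

R36.680 billion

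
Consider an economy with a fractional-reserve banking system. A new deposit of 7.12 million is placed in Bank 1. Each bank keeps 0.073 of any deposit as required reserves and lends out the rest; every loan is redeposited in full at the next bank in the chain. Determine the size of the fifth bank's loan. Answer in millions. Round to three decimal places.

Each bank lends a fraction (1 − rr) = 0.9270 of the deposit it receives, so Bank 5 receives 7.12·0.9270^4 and lends 7.12·0.9270^5 ≈ 4.8739 million.

4.874 million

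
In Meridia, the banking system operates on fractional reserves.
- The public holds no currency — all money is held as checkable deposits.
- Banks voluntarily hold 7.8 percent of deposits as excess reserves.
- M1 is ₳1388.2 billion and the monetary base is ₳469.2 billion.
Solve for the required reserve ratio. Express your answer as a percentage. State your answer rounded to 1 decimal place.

26.0%

Using m = M/MB = 1388.2/469.2 ≈ 2.958653. Since m = (1 + c)/(c + rr + e), the denominator satisfies c + rr + e = (1 + c)/m = (1 + 0) / 2.958653 ≈ 0.337992.
With c = 0 and e = 0.078, the required reserve ratio is 0.337992 − 0 − 0.078 = 0.259992.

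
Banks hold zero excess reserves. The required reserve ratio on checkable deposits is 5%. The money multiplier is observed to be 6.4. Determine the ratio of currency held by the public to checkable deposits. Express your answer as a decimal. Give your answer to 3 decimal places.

0.126

Using m = 6.4. From m = (1 + c)/(c + rr + e), rearranging gives 1 + c = m·(c + rr + e), so c·(1 − m) = m·(rr + e) − 1.
Hence c = [m·(rr + e) − 1]/(1 − m) = [6.4 × (0.05 + 0) − 1] / (1 − 6.4) ≈ 0.125926.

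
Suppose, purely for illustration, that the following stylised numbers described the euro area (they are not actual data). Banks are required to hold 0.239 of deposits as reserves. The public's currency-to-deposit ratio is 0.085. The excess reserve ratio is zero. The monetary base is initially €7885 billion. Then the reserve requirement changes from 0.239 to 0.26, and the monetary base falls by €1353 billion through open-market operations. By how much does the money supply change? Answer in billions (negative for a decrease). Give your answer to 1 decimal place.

Before: m₁ = (1 + 0.085) / (0.239 + 0.085) ≈ 3.348765, MB₁ = 7885, so M₁ = 3.348765 × 7885 ≈ 26405.012 billion.
After: m₂ = (1 + 0.085) / (0.26 + 0.085) ≈ 3.144928, MB₂ = 7885 − 1353 = 6532, so M₂ = 3.144928 × 6532 ≈ 20542.6697 billion.
ΔM = M₂ − M₁ = 20542.6697 − 26405.012 = -5862.3423 billion.

-5862.3 billion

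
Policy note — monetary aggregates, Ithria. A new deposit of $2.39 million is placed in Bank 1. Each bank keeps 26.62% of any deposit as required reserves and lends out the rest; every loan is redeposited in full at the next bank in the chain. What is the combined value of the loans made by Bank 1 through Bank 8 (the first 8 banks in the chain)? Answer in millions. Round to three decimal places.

$6.034 million

Bank i lends (1 − rr)^i of the original deposit: Bank 1 lends 2.39·0.7338 ≈ 1.7538, Bank 2 lends 2.39·0.7338² ≈ 1.2869, and so on.
Summing a geometric series: total = 2.39·[0.7338·(1 − 0.7338^8) / (1 − 0.7338)] ≈ 6.0344 million.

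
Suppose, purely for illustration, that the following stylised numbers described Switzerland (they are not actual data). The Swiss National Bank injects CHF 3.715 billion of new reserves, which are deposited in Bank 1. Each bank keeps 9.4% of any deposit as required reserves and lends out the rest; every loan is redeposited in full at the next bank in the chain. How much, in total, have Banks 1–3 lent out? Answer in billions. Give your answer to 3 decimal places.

CHF 9.178 billion

Bank i lends (1 − rr)^i of the original deposit: Bank 1 lends 3.715·0.9060 ≈ 3.3658, Bank 2 lends 3.715·0.9060² ≈ 3.0494, and so on.
Summing a geometric series: total = 3.715·[0.9060·(1 − 0.9060^3) / (1 − 0.9060)] ≈ 9.1780 billion.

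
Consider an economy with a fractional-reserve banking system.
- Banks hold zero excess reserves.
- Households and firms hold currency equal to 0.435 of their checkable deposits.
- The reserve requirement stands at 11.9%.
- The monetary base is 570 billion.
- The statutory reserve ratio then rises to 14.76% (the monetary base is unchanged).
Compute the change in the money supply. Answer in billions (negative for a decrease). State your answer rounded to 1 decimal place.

Initially m₁ = (1 + 0.435) / (0.119 + 0.435) ≈ 2.59025, so M₁ = 2.59025 × 570 = 1476.4425 billion.
After the change m₂ = (1 + 0.435) / (0.1476 + 0.435) ≈ 2.46310, so M₂ = 2.46310 × 570 = 1403.967 billion.
ΔM = M₂ − M₁ = 1403.967 − 1476.4425 = -72.4755 billion.

-72.5 billion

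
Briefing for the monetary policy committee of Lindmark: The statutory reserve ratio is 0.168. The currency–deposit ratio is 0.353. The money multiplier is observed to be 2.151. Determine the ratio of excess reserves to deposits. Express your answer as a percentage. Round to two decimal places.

Using m = 2.151. Since m = (1 + c)/(c + rr + e), the denominator satisfies c + rr + e = (1 + c)/m = (1 + 0.353) / 2.151 ≈ 0.629010.
With c = 0.353 and rr = 0.168, the ratio of excess reserves to deposits is 0.629010 − 0.353 − 0.168 = 0.10801.

10.80%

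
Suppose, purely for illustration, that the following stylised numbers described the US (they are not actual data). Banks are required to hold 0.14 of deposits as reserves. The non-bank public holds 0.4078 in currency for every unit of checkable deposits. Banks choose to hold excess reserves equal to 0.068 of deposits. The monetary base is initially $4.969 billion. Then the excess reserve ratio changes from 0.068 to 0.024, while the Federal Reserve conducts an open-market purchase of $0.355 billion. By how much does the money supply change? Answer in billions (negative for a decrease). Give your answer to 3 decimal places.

Before: m₁ = (1 + 0.4078) / (0.14 + 0.068 + 0.4078) ≈ 2.28613, MB₁ = 4.969, so M₁ = 2.28613 × 4.969 ≈ 11.3598 billion.
After: m₂ = (1 + 0.4078) / (0.14 + 0.024 + 0.4078) ≈ 2.46205, MB₂ = 4.969 + 0.355 = 5.324, so M₂ = 2.46205 × 5.324 ≈ 13.108 billion.
ΔM = M₂ − M₁ = 13.108 − 11.3598 = 1.7482 billion.

$1.748 billion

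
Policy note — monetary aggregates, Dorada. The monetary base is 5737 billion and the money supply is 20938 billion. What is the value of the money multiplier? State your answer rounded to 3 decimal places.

The money multiplier is m = M / MB = 20938 / 5737 ≈ 3.64964.

3.650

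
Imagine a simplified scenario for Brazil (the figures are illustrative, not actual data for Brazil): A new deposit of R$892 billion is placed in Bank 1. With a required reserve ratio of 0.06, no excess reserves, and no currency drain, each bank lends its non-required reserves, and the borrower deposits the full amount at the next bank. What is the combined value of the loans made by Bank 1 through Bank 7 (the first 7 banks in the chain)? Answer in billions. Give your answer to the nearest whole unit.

R$4912 billion

Bank i lends (1 − rr)^i of the original deposit: Bank 1 lends 892·0.9400 = 838.4800, Bank 2 lends 892·0.9400² = 788.1712, and so on.
Summing a geometric series: total = 892·[0.9400·(1 − 0.9400^7) / (1 − 0.9400)] ≈ 4912.4084 billion.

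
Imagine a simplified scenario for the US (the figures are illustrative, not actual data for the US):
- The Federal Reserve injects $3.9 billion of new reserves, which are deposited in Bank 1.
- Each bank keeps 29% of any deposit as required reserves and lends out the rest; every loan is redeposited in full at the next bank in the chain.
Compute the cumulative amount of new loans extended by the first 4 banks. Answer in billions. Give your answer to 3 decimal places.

$7.122 billion

Bank i lends (1 − rr)^i of the original deposit: Bank 1 lends 3.9·0.7100 = 2.7690, Bank 2 lends 3.9·0.7100² ≈ 1.9660, and so on.
Summing a geometric series: total = 3.9·[0.7100·(1 − 0.7100^4) / (1 − 0.7100)] ≈ 7.1219 billion.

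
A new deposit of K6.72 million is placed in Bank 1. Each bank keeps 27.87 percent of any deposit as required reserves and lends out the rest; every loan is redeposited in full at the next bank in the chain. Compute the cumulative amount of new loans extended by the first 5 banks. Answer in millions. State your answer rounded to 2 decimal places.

K14.00 million

Bank i lends (1 − rr)^i of the original deposit: Bank 1 lends 6.72·0.7213 ≈ 4.8471, Bank 2 lends 6.72·0.7213² ≈ 3.4962, and so on.
Summing a geometric series: total = 6.72·[0.7213·(1 − 0.7213^5) / (1 − 0.7213)] ≈ 13.9963 million.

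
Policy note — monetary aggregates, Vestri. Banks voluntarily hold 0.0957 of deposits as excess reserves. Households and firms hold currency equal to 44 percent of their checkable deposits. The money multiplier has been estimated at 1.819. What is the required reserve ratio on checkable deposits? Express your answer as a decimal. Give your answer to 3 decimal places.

Using m = 1.819. Since m = (1 + c)/(c + rr + e), the denominator satisfies c + rr + e = (1 + c)/m = (1 + 0.44) / 1.819 ≈ 0.791644.
With c = 0.44 and e = 0.0957, the required reserve ratio on checkable deposits is 0.791644 − 0.44 − 0.0957 = 0.255944.

0.256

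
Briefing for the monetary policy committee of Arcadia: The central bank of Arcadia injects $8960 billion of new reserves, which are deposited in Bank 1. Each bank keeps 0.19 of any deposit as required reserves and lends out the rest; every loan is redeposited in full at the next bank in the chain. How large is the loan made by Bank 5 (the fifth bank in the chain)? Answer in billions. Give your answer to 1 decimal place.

$3124.2 billion

Each bank lends a fraction (1 − rr) = 0.8100 of the deposit it receives, so Bank 5 receives 8960·0.8100^4 and lends 8960·0.8100^5 ≈ 3124.1588 billion.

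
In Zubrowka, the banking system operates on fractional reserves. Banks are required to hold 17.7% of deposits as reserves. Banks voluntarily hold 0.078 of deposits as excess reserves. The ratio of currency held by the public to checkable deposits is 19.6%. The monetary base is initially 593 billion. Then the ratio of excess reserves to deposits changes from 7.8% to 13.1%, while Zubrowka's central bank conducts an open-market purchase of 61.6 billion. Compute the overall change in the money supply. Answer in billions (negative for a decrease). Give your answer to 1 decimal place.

Before: m₁ = (1 + 0.196) / (0.177 + 0.078 + 0.196) ≈ 2.65188, MB₁ = 593, so M₁ = 2.65188 × 593 ≈ 1572.5648 billion.
After: m₂ = (1 + 0.196) / (0.177 + 0.131 + 0.196) ≈ 2.37302, MB₂ = 593 + 61.6 = 654.6, so M₂ = 2.37302 × 654.6 ≈ 1553.3789 billion.
ΔM = M₂ − M₁ = 1553.3789 − 1572.5648 = -19.1859 billion.

-19.2 billion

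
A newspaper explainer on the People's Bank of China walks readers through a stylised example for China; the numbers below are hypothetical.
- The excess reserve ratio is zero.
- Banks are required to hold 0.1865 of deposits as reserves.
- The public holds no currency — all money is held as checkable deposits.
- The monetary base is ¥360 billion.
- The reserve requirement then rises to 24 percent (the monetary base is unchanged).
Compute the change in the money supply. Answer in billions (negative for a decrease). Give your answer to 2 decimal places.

Initially m₁ = 1 / (0.1865) ≈ 5.361930, so M₁ = 5.361930 × 360 = 1930.2948 billion.
After the change m₂ = 1 / (0.24) ≈ 4.166667, so M₂ = 4.166667 × 360 ≈ 1500.0001 billion.
ΔM = M₂ − M₁ = 1500.0001 − 1930.2948 = -430.2947 billion.

-430.29 billion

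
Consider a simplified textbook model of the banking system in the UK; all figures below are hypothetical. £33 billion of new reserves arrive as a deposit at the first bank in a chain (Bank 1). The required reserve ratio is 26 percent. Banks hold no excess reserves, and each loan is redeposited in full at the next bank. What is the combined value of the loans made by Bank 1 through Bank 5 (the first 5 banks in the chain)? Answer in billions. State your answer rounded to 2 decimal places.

Bank i lends (1 − rr)^i of the original deposit: Bank 1 lends 33·0.7400 = 24.4200, Bank 2 lends 33·0.7400² = 18.0708, and so on.
Summing a geometric series: total = 33·[0.7400·(1 − 0.7400^5) / (1 − 0.7400)] ≈ 73.0815 billion.

£73.08 billion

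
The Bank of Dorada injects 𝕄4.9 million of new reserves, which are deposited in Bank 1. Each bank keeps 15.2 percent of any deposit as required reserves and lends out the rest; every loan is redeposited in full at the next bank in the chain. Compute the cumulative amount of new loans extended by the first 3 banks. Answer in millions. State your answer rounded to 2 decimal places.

𝕄10.67 million

Bank i lends (1 − rr)^i of the original deposit: Bank 1 lends 4.9·0.8480 = 4.1552, Bank 2 lends 4.9·0.8480² ≈ 3.5236, and so on.
Summing a geometric series: total = 4.9·[0.8480·(1 − 0.8480^3) / (1 − 0.8480)] ≈ 10.6668 million.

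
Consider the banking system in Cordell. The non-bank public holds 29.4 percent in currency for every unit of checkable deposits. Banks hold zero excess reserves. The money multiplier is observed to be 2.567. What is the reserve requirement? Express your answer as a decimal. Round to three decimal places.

Using m = 2.567. Since m = (1 + c)/(c + rr + e), the denominator satisfies c + rr + e = (1 + c)/m = (1 + 0.294) / 2.567 ≈ 0.504090.
With c = 0.294 and e = 0, the reserve requirement is 0.504090 − 0.294 − 0 = 0.21009.

0.210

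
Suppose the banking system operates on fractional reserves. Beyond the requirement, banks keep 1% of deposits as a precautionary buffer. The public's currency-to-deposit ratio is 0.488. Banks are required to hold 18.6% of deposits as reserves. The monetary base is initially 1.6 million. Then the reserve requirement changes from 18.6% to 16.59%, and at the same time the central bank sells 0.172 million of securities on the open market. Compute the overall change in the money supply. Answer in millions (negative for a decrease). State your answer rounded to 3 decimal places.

-0.280 million

Before: m₁ = (1 + 0.488) / (0.186 + 0.01 + 0.488) ≈ 2.17544, MB₁ = 1.6, so M₁ = 2.17544 × 1.6 ≈ 3.4807 million.
After: m₂ = (1 + 0.488) / (0.1659 + 0.01 + 0.488) ≈ 2.24130, MB₂ = 1.6 − 0.172 = 1.428, so M₂ = 2.24130 × 1.428 ≈ 3.2006 million.
ΔM = M₂ − M₁ = 3.2006 − 3.4807 = -0.2801 million.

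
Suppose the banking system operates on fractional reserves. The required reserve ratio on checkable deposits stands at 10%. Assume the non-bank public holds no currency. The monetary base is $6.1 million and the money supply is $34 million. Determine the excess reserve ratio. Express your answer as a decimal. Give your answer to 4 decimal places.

0.0794

Using m = M/MB = 34/6.1 ≈ 5.573770. Since m = (1 + c)/(c + rr + e), the denominator satisfies c + rr + e = (1 + c)/m = (1 + 0) / 5.573770 ≈ 0.179412.
With c = 0 and rr = 0.1, the excess reserve ratio is 0.179412 − 0 − 0.1 = 0.079412.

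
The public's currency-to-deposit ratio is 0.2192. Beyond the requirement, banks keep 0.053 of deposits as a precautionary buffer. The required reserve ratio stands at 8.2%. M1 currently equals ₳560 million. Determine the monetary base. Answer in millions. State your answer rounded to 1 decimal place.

The money multiplier is m = (1 + c) / (rr + e + c) = (1 + 0.2192) / (0.082 + 0.053 + 0.2192) ≈ 3.44212.
MB = M / m = 560 / 3.44212 ≈ 162.6904 million.

₳162.7 million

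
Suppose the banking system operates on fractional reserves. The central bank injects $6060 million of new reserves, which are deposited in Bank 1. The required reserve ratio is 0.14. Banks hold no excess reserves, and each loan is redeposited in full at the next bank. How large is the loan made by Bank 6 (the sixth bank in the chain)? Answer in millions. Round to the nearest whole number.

$2452 million

Each bank lends a fraction (1 − rr) = 0.8600 of the deposit it receives, so Bank 6 receives 6060·0.8600^5 and lends 6060·0.8600^6 ≈ 2451.6774 million.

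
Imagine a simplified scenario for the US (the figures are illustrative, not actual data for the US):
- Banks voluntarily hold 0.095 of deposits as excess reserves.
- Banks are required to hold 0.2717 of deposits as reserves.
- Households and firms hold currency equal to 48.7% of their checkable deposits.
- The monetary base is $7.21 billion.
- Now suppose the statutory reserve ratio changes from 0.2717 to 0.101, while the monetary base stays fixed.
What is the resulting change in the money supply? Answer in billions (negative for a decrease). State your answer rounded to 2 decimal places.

$3.14 billion

Initially m₁ = (1 + 0.487) / (0.2717 + 0.095 + 0.487) ≈ 1.7418, so M₁ = 1.7418 × 7.21 ≈ 12.5584 billion.
After the change m₂ = (1 + 0.487) / (0.101 + 0.095 + 0.487) ≈ 2.1772, so M₂ = 2.1772 × 7.21 ≈ 15.6976 billion.
ΔM = M₂ − M₁ = 15.6976 − 12.5584 = 3.1392 billion.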